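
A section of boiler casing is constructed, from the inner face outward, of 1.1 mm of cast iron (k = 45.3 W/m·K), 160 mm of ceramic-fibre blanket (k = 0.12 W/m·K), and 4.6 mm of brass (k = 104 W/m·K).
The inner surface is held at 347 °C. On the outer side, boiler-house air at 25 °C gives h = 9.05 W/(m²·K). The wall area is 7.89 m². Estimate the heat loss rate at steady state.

Treating each layer as a thermal resistance in series:
R_cast iron = L/(kA) = 0.0011/(45.3×7.89) = 3.078×10^-6 K/W
R_ceramic-fibre blanket = L/(kA) = 0.16/(0.12×7.89) = 0.169 K/W
R_brass = L/(kA) = 0.0046/(104×7.89) = 5.606×10^-6 K/W
R_outer film = 1/(h_o·A) = 1/(9.05×7.89) = 0.014 K/W
R_total = 0.183 K/W
Q = ΔT / R_total = 322 / 0.183

Q ≈ 1760 W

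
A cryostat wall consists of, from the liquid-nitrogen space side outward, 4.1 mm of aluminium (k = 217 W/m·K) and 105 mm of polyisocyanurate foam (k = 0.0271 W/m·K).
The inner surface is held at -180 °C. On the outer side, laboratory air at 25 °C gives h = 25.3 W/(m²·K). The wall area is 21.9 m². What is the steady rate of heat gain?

Treating each layer as a thermal resistance in series:
R_aluminium = L/(kA) = 0.0041/(217×21.9) = 8.627×10^-7 K/W
R_polyisocyanurate foam = L/(kA) = 0.105/(0.0271×21.9) = 0.1769 K/W
R_outer film = 1/(h_o·A) = 1/(25.3×21.9) = 0.001805 K/W
R_total = 0.1787 K/W
Q = ΔT / R_total = 205 / 0.1787

Q ≈ 1150 W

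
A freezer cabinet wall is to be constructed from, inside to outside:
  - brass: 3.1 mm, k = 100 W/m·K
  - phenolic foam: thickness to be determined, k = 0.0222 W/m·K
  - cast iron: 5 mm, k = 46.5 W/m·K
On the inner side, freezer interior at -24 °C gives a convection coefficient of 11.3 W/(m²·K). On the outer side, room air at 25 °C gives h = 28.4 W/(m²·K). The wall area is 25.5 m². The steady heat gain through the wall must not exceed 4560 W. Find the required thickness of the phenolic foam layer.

Series thermal resistances:
R_inner film = 1/(h_i·A) = 1/(11.3×25.5) = 0.00347 K/W
R_brass = L/(kA) = 0.0031/(100×25.5) = 1.216×10^-6 K/W
R_cast iron = L/(kA) = 0.005/(46.5×25.5) = 4.217×10^-6 K/W
R_outer film = 1/(h_o·A) = 1/(28.4×25.5) = 0.001381 K/W
Sum of the known resistances R_other = 0.004857 K/W
Required total resistance R_tot = ΔT/Q_allow = 49/4560 = 0.01075 K/W
R_phenolic foam = R_tot − R_other = 0.005889 K/W
L = R·k·A = 0.005889×0.0222×25.5

L ≈ 3.33 mm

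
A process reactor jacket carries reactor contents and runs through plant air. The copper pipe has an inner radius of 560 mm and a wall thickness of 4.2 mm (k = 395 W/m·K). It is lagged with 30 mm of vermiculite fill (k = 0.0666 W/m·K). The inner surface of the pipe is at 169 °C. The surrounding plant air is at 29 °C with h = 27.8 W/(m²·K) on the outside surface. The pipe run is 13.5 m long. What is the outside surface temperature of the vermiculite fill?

T ≈ 39.1 °C

Cylindrical conduction, so R = ln(r₂/r₁)/(2πkL) per layer, in series:
R_copper pipe wall = ln(564.2/560)/(2π×395×13.5) = 2.23×10^-7 K/W
R_vermiculite fill = ln(594.2/564.2)/(2π×0.0666×13.5) = 0.009171 K/W
R_outer film = 1/(h_o·2πr_oL) = 1/(27.8×2π×0.5942×13.5) = 7.137×10^-4 K/W
R_total = 0.009885 K/W
Q = ΔT/R_total = 140/0.009885
Q = 14200 W
T_interface = T_inner − Q·ΣR(inner→interface) = 169 − 14200×0.009171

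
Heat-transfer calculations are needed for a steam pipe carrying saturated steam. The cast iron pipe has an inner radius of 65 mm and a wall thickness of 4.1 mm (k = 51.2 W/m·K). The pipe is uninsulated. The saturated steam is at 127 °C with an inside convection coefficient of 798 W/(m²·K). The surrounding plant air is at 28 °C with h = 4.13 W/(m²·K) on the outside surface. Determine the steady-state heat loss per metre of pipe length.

q′ ≈ 176 W/m

Cylindrical conduction, so R = ln(r₂/r₁)/(2πkL) per layer, in series:
R_inner film = 1/(h_i·2πr₁L) = 1/(798×2π×0.065×1) = 0.003068 K/W
R_cast iron pipe wall = ln(69.1/65)/(2π×51.2×1) = 1.901×10^-4 K/W
R_outer film = 1/(h_o·2πr_oL) = 1/(4.13×2π×0.0691×1) = 0.5577 K/W
R_total = 0.5609 K/W
Q = ΔT/R_total = 99/0.5609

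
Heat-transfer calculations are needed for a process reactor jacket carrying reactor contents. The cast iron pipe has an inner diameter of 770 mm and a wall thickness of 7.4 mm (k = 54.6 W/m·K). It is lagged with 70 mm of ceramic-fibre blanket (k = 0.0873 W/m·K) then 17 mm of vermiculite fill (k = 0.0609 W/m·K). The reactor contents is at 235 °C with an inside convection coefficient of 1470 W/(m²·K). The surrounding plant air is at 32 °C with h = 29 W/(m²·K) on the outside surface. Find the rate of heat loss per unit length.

q′ ≈ 501 W/m

For a radial system each layer contributes R = ln(r_out/r_in)/(2πkL); films add R = 1/(hA).
R_inner film = 1/(h_i·2πr₁L) = 1/(1470×2π×0.385×1) = 2.812×10^-4 K/W
R_cast iron pipe wall = ln(392.4/385)/(2π×54.6×1) = 5.55×10^-5 K/W
R_ceramic-fibre blanket = ln(462.4/392.4)/(2π×0.0873×1) = 0.2993 K/W
R_vermiculite fill = ln(479.4/462.4)/(2π×0.0609×1) = 0.09436 K/W
R_outer film = 1/(h_o·2πr_oL) = 1/(29×2π×0.4794×1) = 0.01145 K/W
R_total = 0.4054 K/W
Q = ΔT/R_total = 203/0.4054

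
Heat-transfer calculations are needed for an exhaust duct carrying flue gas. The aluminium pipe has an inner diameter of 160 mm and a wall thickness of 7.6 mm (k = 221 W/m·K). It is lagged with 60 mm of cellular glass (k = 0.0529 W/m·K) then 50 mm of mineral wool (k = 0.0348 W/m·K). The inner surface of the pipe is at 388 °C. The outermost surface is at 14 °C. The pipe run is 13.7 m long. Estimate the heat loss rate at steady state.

Per-layer cylindrical resistances, series-summed:
R_aluminium pipe wall = ln(87.6/80)/(2π×221×13.7) = 4.771×10^-6 K/W
R_cellular glass = ln(147.6/87.6)/(2π×0.0529×13.7) = 0.1146 K/W
R_mineral wool = ln(197.6/147.6)/(2π×0.0348×13.7) = 0.09739 K/W
R_total = 0.212 K/W
Q = ΔT/R_total = 374/0.212

Q ≈ 1760 W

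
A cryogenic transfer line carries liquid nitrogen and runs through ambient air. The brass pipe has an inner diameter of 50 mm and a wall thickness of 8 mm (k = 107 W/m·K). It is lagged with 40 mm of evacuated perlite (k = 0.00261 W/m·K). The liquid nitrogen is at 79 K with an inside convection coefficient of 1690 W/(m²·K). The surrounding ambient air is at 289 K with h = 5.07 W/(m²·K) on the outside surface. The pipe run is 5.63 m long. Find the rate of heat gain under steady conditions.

Q ≈ 24.2 W

Per-layer cylindrical resistances, series-summed:
R_inner film = 1/(h_i·2πr₁L) = 1/(1690×2π×0.025×5.63) = 6.691×10^-4 K/W
R_brass pipe wall = ln(33/25)/(2π×107×5.63) = 7.335×10^-5 K/W
R_evacuated perlite = ln(73/33)/(2π×0.00261×5.63) = 8.599 K/W
R_outer film = 1/(h_o·2πr_oL) = 1/(5.07×2π×0.073×5.63) = 0.07638 K/W
R_total = 8.676 K/W
Q = ΔT/R_total = 210/8.676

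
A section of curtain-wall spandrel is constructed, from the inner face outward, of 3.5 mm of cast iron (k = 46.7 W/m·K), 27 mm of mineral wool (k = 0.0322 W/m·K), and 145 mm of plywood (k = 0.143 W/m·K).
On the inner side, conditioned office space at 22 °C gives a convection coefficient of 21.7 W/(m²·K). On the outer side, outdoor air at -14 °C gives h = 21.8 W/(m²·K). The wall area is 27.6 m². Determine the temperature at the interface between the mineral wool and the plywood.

Model the wall as resistances in series:
R_inner film = 1/(h_i·A) = 1/(21.7×27.6) = 0.00167 K/W
R_cast iron = L/(kA) = 0.0035/(46.7×27.6) = 2.715×10^-6 K/W
R_mineral wool = L/(kA) = 0.027/(0.0322×27.6) = 0.03038 K/W
R_plywood = L/(kA) = 0.145/(0.143×27.6) = 0.03674 K/W
R_outer film = 1/(h_o·A) = 1/(21.8×27.6) = 0.001662 K/W
R_total = 0.07045 K/W;  Q = ΔT/R_total = 36/0.07045 = 511 W
T_interface = T_inner − Q·ΣR(inner→interface) = 22 − 511×0.03205

T ≈ 5.62 °C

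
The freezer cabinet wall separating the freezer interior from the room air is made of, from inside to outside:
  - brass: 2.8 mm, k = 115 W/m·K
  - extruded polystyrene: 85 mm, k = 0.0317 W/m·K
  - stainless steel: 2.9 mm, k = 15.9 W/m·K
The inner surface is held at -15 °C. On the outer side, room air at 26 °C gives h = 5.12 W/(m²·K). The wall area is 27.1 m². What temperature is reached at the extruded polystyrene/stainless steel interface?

T ≈ 23.2 °C

Thermal resistances in series:
R_brass = L/(kA) = 0.0028/(115×27.1) = 8.984×10^-7 K/W
R_extruded polystyrene = L/(kA) = 0.085/(0.0317×27.1) = 0.09894 K/W
R_stainless steel = L/(kA) = 0.0029/(15.9×27.1) = 6.73×10^-6 K/W
R_outer film = 1/(h_o·A) = 1/(5.12×27.1) = 0.007207 K/W
R_total = 0.1062 K/W;  Q = ΔT/R_total = 41/0.1062 = 386.2 W
T_interface = T_inner + Q·ΣR(inner→interface) = -15 + 386×0.09895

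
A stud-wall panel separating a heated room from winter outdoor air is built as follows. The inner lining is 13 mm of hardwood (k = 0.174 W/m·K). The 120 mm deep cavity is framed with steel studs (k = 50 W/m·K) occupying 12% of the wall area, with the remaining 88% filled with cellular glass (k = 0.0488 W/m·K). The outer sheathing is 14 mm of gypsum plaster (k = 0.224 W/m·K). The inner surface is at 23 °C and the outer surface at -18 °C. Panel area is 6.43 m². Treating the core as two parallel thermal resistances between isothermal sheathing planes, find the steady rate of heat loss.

Sheathing layers in series; stud and cavity paths in parallel between them.
R_inner = 0.013/(0.174×6.43) = 0.01162 K/W
R_stud  = 0.12/(50×0.12×6.43) = 0.00311 K/W
R_cav   = 0.12/(0.0488×0.88×6.43) = 0.4346 K/W
1/R_core = 1/R_stud + 1/R_cav → R_core = 0.003088 K/W
R_outer = 0.014/(0.224×6.43) = 0.00972 K/W
R_total = 0.02443 K/W
Q = ΔT/R_total = 41/0.02443

Q ≈ 1680 W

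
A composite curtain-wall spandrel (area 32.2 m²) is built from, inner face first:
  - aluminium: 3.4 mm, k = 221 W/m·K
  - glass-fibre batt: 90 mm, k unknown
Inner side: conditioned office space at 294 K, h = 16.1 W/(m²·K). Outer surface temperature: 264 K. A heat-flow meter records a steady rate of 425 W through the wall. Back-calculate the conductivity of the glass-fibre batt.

k ≈ 0.0407 W/(m·K)

Treating each layer as a thermal resistance in series:
R_inner film = 1/(h_i·A) = 1/(16.1×32.2) = 0.001929 K/W
R_aluminium = L/(kA) = 0.0034/(221×32.2) = 4.778×10^-7 K/W
Sum of known resistances R_other = 0.001929 K/W
Total R = ΔT/Q = 30/425 = 0.07059 K/W
R_glass-fibre batt = R_total − R_other = 0.06866 K/W
k = L/(R·A) = 0.09/(0.06866×32.2)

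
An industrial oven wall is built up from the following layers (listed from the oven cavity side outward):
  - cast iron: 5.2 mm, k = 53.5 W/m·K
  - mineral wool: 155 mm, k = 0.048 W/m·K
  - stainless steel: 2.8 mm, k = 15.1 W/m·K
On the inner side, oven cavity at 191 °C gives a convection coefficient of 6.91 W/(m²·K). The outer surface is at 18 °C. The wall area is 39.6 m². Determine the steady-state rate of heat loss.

Treating each layer as a thermal resistance in series:
R_inner film = 1/(h_i·A) = 1/(6.91×39.6) = 0.003654 K/W
R_cast iron = L/(kA) = 0.0052/(53.5×39.6) = 2.454×10^-6 K/W
R_mineral wool = L/(kA) = 0.155/(0.048×39.6) = 0.08154 K/W
R_stainless steel = L/(kA) = 0.0028/(15.1×39.6) = 4.683×10^-6 K/W
R_total = 0.08521 K/W
Q = ΔT / R_total = 173 / 0.08521

Q ≈ 2030 W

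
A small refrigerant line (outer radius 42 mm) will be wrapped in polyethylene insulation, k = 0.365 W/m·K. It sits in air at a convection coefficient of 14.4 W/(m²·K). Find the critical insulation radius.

r_cr ≈ 25.3 mm

For a cylinder r_cr = k/h = 0.365/14.4
r_cr = 25.3 mm; since the bare radius (42 mm) is above r_cr, any added insulation will reduce heat loss.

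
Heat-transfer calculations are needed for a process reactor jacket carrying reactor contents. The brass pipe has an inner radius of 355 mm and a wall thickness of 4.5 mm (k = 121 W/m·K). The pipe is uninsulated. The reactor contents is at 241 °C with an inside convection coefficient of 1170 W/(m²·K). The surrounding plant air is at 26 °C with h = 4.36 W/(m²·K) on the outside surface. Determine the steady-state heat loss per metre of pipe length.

q′ ≈ 2110 W/m

Treating each annulus and film as a series resistance:
R_inner film = 1/(h_i·2πr₁L) = 1/(1170×2π×0.355×1) = 3.832×10^-4 K/W
R_brass pipe wall = ln(359.5/355)/(2π×121×1) = 1.657×10^-5 K/W
R_outer film = 1/(h_o·2πr_oL) = 1/(4.36×2π×0.3595×1) = 0.1015 K/W
R_total = 0.1019 K/W
Q = ΔT/R_total = 215/0.1019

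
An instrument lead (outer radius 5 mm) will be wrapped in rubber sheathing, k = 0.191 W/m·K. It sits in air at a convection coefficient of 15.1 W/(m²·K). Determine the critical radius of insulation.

r_cr ≈ 12.6 mm

For a cylinder r_cr = k/h = 0.191/15.1
r_cr = 12.6 mm; since the bare radius (5 mm) is below r_cr, adding a thin layer of insulation will *increase* heat loss.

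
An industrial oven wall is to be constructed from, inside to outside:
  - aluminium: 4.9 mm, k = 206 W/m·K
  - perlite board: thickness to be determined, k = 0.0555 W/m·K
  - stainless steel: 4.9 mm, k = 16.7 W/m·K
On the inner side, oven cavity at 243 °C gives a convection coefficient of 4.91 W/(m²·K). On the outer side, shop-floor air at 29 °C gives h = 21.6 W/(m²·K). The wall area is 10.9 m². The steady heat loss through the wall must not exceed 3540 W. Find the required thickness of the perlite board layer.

Treating each layer as a thermal resistance in series:
R_inner film = 1/(h_i·A) = 1/(4.91×10.9) = 0.01868 K/W
R_aluminium = L/(kA) = 0.0049/(206×10.9) = 2.182×10^-6 K/W
R_stainless steel = L/(kA) = 0.0049/(16.7×10.9) = 2.692×10^-5 K/W
R_outer film = 1/(h_o·A) = 1/(21.6×10.9) = 0.004247 K/W
Sum of the known resistances R_other = 0.02296 K/W
Required total resistance R_tot = ΔT/Q_allow = 214/3540 = 0.06045 K/W
R_perlite board = R_tot − R_other = 0.03749 K/W
L = R·k·A = 0.03749×0.0555×10.9

L ≈ 22.7 mm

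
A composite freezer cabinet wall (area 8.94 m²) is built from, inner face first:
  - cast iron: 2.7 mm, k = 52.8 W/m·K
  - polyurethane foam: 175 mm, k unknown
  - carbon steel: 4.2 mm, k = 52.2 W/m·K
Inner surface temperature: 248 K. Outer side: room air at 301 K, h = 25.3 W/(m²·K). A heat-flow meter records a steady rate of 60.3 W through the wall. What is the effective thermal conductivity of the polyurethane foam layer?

Series thermal resistances:
R_cast iron = L/(kA) = 0.0027/(52.8×8.94) = 5.72×10^-6 K/W
R_carbon steel = L/(kA) = 0.0042/(52.2×8.94) = 9×10^-6 K/W
R_outer film = 1/(h_o·A) = 1/(25.3×8.94) = 0.004421 K/W
Sum of known resistances R_other = 0.004436 K/W
Total R = ΔT/Q = 53/60.3 = 0.8789 K/W
R_polyurethane foam = R_total − R_other = 0.8745 K/W
k = L/(R·A) = 0.175/(0.8745×8.94)

k ≈ 0.0224 W/(m·K)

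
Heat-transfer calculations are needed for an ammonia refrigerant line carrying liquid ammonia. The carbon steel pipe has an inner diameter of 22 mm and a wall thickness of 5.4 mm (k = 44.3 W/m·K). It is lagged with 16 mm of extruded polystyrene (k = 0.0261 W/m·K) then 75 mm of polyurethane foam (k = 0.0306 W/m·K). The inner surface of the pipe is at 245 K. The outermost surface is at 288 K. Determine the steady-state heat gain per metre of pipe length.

q′ ≈ 4.14 W/m

Treating each annulus and film as a series resistance:
R_carbon steel pipe wall = ln(16.4/11)/(2π×44.3×1) = 0.001435 K/W
R_extruded polystyrene = ln(32.4/16.4)/(2π×0.0261×1) = 4.152 K/W
R_polyurethane foam = ln(107.4/32.4)/(2π×0.0306×1) = 6.233 K/W
R_total = 10.39 K/W
Q = ΔT/R_total = 43/10.39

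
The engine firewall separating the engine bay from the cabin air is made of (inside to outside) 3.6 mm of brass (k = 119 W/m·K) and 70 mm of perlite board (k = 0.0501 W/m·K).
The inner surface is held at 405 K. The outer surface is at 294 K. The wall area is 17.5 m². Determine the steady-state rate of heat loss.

Model the wall as resistances in series:
R_brass = L/(kA) = 0.0036/(119×17.5) = 1.729×10^-6 K/W
R_perlite board = L/(kA) = 0.07/(0.0501×17.5) = 0.07984 K/W
R_total = 0.07984 K/W
Q = ΔT / R_total = 111 / 0.07984

Q ≈ 1390 W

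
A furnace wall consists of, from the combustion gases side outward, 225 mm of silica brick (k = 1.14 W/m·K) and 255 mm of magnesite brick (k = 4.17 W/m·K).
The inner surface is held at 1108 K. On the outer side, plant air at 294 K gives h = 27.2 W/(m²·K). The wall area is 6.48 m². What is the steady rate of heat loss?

Treating each layer as a thermal resistance in series:
R_silica brick = L/(kA) = 0.225/(1.14×6.48) = 0.03046 K/W
R_magnesite brick = L/(kA) = 0.255/(4.17×6.48) = 0.009437 K/W
R_outer film = 1/(h_o·A) = 1/(27.2×6.48) = 0.005674 K/W
R_total = 0.04557 K/W
Q = ΔT / R_total = 814 / 0.04557

Q ≈ 17900 W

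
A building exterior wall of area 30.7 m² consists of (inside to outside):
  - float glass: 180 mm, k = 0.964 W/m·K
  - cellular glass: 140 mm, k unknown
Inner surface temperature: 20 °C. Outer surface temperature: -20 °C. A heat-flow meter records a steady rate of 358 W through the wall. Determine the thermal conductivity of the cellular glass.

Using the resistance-network approach (series):
R_float glass = L/(kA) = 0.18/(0.964×30.7) = 0.006082 K/W
Sum of known resistances R_other = 0.006082 K/W
Total R = ΔT/Q = 40/358 = 0.1117 K/W
R_cellular glass = R_total − R_other = 0.1056 K/W
k = L/(R·A) = 0.14/(0.1056×30.7)

k ≈ 0.0432 W/(m·K)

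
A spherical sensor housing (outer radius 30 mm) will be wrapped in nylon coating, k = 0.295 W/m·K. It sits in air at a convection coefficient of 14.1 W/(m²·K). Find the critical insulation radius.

r_cr ≈ 41.8 mm

For a sphere r_cr = 2k/h = 2×0.295/14.1
r_cr = 41.8 mm; since the bare radius (30 mm) is below r_cr, adding a thin layer of insulation will *increase* heat loss.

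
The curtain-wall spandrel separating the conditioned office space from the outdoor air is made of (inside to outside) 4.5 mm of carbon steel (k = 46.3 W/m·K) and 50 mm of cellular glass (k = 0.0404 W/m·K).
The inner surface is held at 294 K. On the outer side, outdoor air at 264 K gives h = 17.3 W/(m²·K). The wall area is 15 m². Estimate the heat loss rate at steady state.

Thermal resistances in series:
R_carbon steel = L/(kA) = 0.0045/(46.3×15) = 6.479×10^-6 K/W
R_cellular glass = L/(kA) = 0.05/(0.0404×15) = 0.08251 K/W
R_outer film = 1/(h_o·A) = 1/(17.3×15) = 0.003854 K/W
R_total = 0.08637 K/W
Q = ΔT / R_total = 30 / 0.08637

Q ≈ 347 W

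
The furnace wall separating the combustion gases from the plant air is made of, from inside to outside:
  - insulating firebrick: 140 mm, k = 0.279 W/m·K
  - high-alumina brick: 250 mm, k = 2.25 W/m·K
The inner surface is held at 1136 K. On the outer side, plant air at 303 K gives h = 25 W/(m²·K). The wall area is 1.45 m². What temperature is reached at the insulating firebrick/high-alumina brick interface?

T ≈ 496 K

Treating each layer as a thermal resistance in series:
R_insulating firebrick = L/(kA) = 0.14/(0.279×1.45) = 0.3461 K/W
R_high-alumina brick = L/(kA) = 0.25/(2.25×1.45) = 0.07663 K/W
R_outer film = 1/(h_o·A) = 1/(25×1.45) = 0.02759 K/W
R_total = 0.4503 K/W;  Q = ΔT/R_total = 833/0.4503 = 1850 W
T_interface = T_inner − Q·ΣR(inner→interface) = 1136 − 1850×0.3461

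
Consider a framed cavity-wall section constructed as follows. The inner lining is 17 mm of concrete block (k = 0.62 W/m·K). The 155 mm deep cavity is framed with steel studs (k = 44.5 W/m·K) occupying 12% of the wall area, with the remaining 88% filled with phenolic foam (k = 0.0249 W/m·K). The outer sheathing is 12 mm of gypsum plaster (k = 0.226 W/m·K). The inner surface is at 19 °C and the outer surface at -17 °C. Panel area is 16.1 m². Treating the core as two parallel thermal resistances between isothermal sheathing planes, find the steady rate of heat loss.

Q ≈ 5300 W

Sheathing layers in series; stud and cavity paths in parallel between them.
R_inner = 0.017/(0.62×16.1) = 0.001703 K/W
R_stud  = 0.155/(44.5×0.12×16.1) = 0.001803 K/W
R_cav   = 0.155/(0.0249×0.88×16.1) = 0.4394 K/W
1/R_core = 1/R_stud + 1/R_cav → R_core = 0.001796 K/W
R_outer = 0.012/(0.226×16.1) = 0.003298 K/W
R_total = 0.006797 K/W
Q = ΔT/R_total = 36/0.006797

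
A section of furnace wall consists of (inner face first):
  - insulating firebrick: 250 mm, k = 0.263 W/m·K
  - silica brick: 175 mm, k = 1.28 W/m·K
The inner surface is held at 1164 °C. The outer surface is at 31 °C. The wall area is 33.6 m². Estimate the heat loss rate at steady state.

Series thermal resistances:
R_insulating firebrick = L/(kA) = 0.25/(0.263×33.6) = 0.02829 K/W
R_silica brick = L/(kA) = 0.175/(1.28×33.6) = 0.004069 K/W
R_total = 0.03236 K/W
Q = ΔT / R_total = 1133 / 0.03236

Q ≈ 35000 W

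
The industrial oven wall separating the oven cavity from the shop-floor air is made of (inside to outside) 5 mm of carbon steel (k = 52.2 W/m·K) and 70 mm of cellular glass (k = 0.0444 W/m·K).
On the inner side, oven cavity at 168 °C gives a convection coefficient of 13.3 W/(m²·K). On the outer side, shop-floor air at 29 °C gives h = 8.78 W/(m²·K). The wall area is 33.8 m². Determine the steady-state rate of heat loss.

Series thermal resistances:
R_inner film = 1/(h_i·A) = 1/(13.3×33.8) = 0.002224 K/W
R_carbon steel = L/(kA) = 0.005/(52.2×33.8) = 2.834×10^-6 K/W
R_cellular glass = L/(kA) = 0.07/(0.0444×33.8) = 0.04664 K/W
R_outer film = 1/(h_o·A) = 1/(8.78×33.8) = 0.00337 K/W
R_total = 0.05224 K/W
Q = ΔT / R_total = 139 / 0.05224

Q ≈ 2660 W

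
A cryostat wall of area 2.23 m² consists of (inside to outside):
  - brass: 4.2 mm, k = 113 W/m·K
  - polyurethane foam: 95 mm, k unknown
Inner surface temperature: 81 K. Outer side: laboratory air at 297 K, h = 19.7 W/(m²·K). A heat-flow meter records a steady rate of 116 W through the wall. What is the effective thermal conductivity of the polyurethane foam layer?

k ≈ 0.0232 W/(m·K)

Series thermal resistances:
R_brass = L/(kA) = 0.0042/(113×2.23) = 1.667×10^-5 K/W
R_outer film = 1/(h_o·A) = 1/(19.7×2.23) = 0.02276 K/W
Sum of known resistances R_other = 0.02278 K/W
Total R = ΔT/Q = 216/116 = 1.862 K/W
R_polyurethane foam = R_total − R_other = 1.839 K/W
k = L/(R·A) = 0.095/(1.839×2.23)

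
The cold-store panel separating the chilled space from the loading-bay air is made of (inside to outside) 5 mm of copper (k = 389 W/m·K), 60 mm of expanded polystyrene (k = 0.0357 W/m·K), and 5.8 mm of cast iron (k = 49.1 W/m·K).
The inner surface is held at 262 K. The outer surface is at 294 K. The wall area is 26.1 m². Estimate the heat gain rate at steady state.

Series thermal resistances:
R_copper = L/(kA) = 0.005/(389×26.1) = 4.925×10^-7 K/W
R_expanded polystyrene = L/(kA) = 0.06/(0.0357×26.1) = 0.06439 K/W
R_cast iron = L/(kA) = 0.0058/(49.1×26.1) = 4.526×10^-6 K/W
R_total = 0.0644 K/W
Q = ΔT / R_total = 32 / 0.0644

Q ≈ 497 W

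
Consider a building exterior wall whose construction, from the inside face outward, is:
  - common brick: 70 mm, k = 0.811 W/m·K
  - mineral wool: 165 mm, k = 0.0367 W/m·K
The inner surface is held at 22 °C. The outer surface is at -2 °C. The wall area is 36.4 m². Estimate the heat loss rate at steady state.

Q ≈ 191 W

Using the resistance-network approach (series):
R_common brick = L/(kA) = 0.07/(0.811×36.4) = 0.002371 K/W
R_mineral wool = L/(kA) = 0.165/(0.0367×36.4) = 0.1235 K/W
R_total = 0.1259 K/W
Q = ΔT / R_total = 24 / 0.1259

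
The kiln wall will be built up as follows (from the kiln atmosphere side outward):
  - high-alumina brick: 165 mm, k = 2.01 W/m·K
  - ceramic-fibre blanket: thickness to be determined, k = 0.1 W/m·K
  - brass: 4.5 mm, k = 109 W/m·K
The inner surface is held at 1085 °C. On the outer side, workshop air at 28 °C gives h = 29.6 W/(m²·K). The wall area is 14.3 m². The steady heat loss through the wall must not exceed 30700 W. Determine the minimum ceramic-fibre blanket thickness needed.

L ≈ 37.6 mm

Using the resistance-network approach (series):
R_high-alumina brick = L/(kA) = 0.165/(2.01×14.3) = 0.005741 K/W
R_brass = L/(kA) = 0.0045/(109×14.3) = 2.887×10^-6 K/W
R_outer film = 1/(h_o·A) = 1/(29.6×14.3) = 0.002363 K/W
Sum of the known resistances R_other = 0.008106 K/W
Required total resistance R_tot = ΔT/Q_allow = 1057/30700 = 0.03443 K/W
R_ceramic-fibre blanket = R_tot − R_other = 0.02632 K/W
L = R·k·A = 0.02632×0.1×14.3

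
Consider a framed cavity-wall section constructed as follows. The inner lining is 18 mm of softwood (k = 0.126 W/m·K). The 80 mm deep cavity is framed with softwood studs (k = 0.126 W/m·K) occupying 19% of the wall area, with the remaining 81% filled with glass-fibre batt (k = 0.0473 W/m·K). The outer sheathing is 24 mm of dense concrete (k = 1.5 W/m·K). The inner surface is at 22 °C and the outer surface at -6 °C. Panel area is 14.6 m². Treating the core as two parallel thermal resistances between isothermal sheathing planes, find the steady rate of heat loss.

Q ≈ 283 W

Sheathing layers in series; stud and cavity paths in parallel between them.
R_inner = 0.018/(0.126×14.6) = 0.009785 K/W
R_stud  = 0.08/(0.126×0.19×14.6) = 0.2289 K/W
R_cav   = 0.08/(0.0473×0.81×14.6) = 0.143 K/W
1/R_core = 1/R_stud + 1/R_cav → R_core = 0.08802 K/W
R_outer = 0.024/(1.5×14.6) = 0.001096 K/W
R_total = 0.0989 K/W
Q = ΔT/R_total = 28/0.0989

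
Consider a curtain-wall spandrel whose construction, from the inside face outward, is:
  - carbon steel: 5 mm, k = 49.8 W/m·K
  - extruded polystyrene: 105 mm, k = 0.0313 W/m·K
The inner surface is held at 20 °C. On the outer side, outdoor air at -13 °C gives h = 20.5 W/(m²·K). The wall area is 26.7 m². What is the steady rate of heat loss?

Thermal resistances in series:
R_carbon steel = L/(kA) = 0.005/(49.8×26.7) = 3.76×10^-6 K/W
R_extruded polystyrene = L/(kA) = 0.105/(0.0313×26.7) = 0.1256 K/W
R_outer film = 1/(h_o·A) = 1/(20.5×26.7) = 0.001827 K/W
R_total = 0.1275 K/W
Q = ΔT / R_total = 33 / 0.1275

Q ≈ 259 W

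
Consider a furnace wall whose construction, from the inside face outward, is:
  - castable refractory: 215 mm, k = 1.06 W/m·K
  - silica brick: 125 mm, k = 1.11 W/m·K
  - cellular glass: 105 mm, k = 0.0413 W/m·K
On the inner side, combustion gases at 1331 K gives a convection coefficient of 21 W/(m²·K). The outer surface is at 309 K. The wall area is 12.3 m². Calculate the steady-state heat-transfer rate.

Model the wall as resistances in series:
R_inner film = 1/(h_i·A) = 1/(21×12.3) = 0.003871 K/W
R_castable refractory = L/(kA) = 0.215/(1.06×12.3) = 0.01649 K/W
R_silica brick = L/(kA) = 0.125/(1.11×12.3) = 0.009155 K/W
R_cellular glass = L/(kA) = 0.105/(0.0413×12.3) = 0.2067 K/W
R_total = 0.2362 K/W
Q = ΔT / R_total = 1022 / 0.2362

Q ≈ 4330 W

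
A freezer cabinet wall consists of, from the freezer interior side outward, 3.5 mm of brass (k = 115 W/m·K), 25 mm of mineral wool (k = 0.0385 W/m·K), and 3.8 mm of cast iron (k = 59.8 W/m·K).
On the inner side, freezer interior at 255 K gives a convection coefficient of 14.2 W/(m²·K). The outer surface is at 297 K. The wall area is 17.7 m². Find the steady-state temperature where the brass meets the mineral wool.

T ≈ 259 K

Series thermal resistances:
R_inner film = 1/(h_i·A) = 1/(14.2×17.7) = 0.003979 K/W
R_brass = L/(kA) = 0.0035/(115×17.7) = 1.719×10^-6 K/W
R_mineral wool = L/(kA) = 0.025/(0.0385×17.7) = 0.03669 K/W
R_cast iron = L/(kA) = 0.0038/(59.8×17.7) = 3.59×10^-6 K/W
R_total = 0.04067 K/W;  Q = ΔT/R_total = 42/0.04067 = 1033 W
T_interface = T_inner + Q·ΣR(inner→interface) = 255 + 1030×0.00398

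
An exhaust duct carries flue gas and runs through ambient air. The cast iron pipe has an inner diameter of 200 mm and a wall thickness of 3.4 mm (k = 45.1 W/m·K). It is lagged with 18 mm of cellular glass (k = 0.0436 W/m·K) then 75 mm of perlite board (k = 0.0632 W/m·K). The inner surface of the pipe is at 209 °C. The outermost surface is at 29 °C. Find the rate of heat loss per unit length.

Radial resistances (cylindrical: R_cond = ln(r_o/r_i)/(2πkL), R_conv = 1/(h·2πrL)):
R_cast iron pipe wall = ln(103.4/100)/(2π×45.1×1) = 1.18×10^-4 K/W
R_cellular glass = ln(121.4/103.4)/(2π×0.0436×1) = 0.5858 K/W
R_perlite board = ln(196.4/121.4)/(2π×0.0632×1) = 1.211 K/W
R_total = 1.797 K/W
Q = ΔT/R_total = 180/1.797

q′ ≈ 100 W/m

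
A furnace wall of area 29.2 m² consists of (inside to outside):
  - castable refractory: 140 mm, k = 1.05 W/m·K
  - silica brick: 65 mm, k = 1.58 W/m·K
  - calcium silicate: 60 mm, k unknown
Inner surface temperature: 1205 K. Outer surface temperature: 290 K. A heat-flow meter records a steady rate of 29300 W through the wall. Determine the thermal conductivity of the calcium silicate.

Thermal resistances in series:
R_castable refractory = L/(kA) = 0.14/(1.05×29.2) = 0.004566 K/W
R_silica brick = L/(kA) = 0.065/(1.58×29.2) = 0.001409 K/W
Sum of known resistances R_other = 0.005975 K/W
Total R = ΔT/Q = 915/29300 = 0.03123 K/W
R_calcium silicate = R_total − R_other = 0.02525 K/W
k = L/(R·A) = 0.06/(0.02525×29.2)

k ≈ 0.0814 W/(m·K)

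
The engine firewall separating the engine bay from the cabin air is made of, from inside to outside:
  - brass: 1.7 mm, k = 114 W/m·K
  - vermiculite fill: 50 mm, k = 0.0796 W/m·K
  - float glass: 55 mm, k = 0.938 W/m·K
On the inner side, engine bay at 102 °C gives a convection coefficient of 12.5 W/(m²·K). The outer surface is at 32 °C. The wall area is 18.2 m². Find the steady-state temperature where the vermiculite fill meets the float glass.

T ≈ 37.4 °C

Thermal resistances in series:
R_inner film = 1/(h_i·A) = 1/(12.5×18.2) = 0.004396 K/W
R_brass = L/(kA) = 0.0017/(114×18.2) = 8.194×10^-7 K/W
R_vermiculite fill = L/(kA) = 0.05/(0.0796×18.2) = 0.03451 K/W
R_float glass = L/(kA) = 0.055/(0.938×18.2) = 0.003222 K/W
R_total = 0.04213 K/W;  Q = ΔT/R_total = 70/0.04213 = 1661 W
T_interface = T_inner − Q·ΣR(inner→interface) = 102 − 1660×0.03891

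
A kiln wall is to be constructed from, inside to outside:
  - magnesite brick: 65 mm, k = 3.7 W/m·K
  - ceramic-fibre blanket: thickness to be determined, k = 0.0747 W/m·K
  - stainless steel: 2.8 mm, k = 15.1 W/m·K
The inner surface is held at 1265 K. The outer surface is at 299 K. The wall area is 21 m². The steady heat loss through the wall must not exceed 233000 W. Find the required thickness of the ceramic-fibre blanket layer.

L ≈ 5.18 mm

Series thermal resistances:
R_magnesite brick = L/(kA) = 0.065/(3.7×21) = 8.366×10^-4 K/W
R_stainless steel = L/(kA) = 0.0028/(15.1×21) = 8.83×10^-6 K/W
Sum of the known resistances R_other = 8.454×10^-4 K/W
Required total resistance R_tot = ΔT/Q_allow = 966/233000 = 0.004146 K/W
R_ceramic-fibre blanket = R_tot − R_other = 0.003301 K/W
L = R·k·A = 0.003301×0.0747×21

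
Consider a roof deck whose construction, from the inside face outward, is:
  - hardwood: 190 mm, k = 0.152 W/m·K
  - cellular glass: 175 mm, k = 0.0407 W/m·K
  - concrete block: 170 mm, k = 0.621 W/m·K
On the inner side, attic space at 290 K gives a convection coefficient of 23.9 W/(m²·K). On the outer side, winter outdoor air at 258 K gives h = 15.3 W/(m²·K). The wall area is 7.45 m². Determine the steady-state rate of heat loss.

Treating each layer as a thermal resistance in series:
R_inner film = 1/(h_i·A) = 1/(23.9×7.45) = 0.005616 K/W
R_hardwood = L/(kA) = 0.19/(0.152×7.45) = 0.1678 K/W
R_cellular glass = L/(kA) = 0.175/(0.0407×7.45) = 0.5771 K/W
R_concrete block = L/(kA) = 0.17/(0.621×7.45) = 0.03675 K/W
R_outer film = 1/(h_o·A) = 1/(15.3×7.45) = 0.008773 K/W
R_total = 0.7961 K/W
Q = ΔT / R_total = 32 / 0.7961

Q ≈ 40.2 W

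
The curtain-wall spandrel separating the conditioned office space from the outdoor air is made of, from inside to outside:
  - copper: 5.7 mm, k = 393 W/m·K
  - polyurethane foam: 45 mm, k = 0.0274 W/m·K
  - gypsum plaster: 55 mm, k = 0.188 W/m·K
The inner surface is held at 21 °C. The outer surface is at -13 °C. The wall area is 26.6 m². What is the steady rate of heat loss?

Q ≈ 467 W

Using the resistance-network approach (series):
R_copper = L/(kA) = 0.0057/(393×26.6) = 5.453×10^-7 K/W
R_polyurethane foam = L/(kA) = 0.045/(0.0274×26.6) = 0.06174 K/W
R_gypsum plaster = L/(kA) = 0.055/(0.188×26.6) = 0.011 K/W
R_total = 0.07274 K/W
Q = ΔT / R_total = 34 / 0.07274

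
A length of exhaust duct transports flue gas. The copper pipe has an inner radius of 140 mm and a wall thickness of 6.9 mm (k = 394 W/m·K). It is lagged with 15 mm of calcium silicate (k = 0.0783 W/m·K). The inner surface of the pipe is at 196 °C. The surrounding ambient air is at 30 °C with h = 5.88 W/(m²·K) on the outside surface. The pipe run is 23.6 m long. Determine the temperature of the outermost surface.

Cylindrical conduction, so R = ln(r₂/r₁)/(2πkL) per layer, in series:
R_copper pipe wall = ln(146.9/140)/(2π×394×23.6) = 8.235×10^-7 K/W
R_calcium silicate = ln(161.9/146.9)/(2π×0.0783×23.6) = 0.008374 K/W
R_outer film = 1/(h_o·2πr_oL) = 1/(5.88×2π×0.1619×23.6) = 0.007084 K/W
R_total = 0.01546 K/W
Q = ΔT/R_total = 166/0.01546
Q = 10700 W
T_interface = T_inner − Q·ΣR(inner→interface) = 196 − 10700×0.008375

T ≈ 106 °C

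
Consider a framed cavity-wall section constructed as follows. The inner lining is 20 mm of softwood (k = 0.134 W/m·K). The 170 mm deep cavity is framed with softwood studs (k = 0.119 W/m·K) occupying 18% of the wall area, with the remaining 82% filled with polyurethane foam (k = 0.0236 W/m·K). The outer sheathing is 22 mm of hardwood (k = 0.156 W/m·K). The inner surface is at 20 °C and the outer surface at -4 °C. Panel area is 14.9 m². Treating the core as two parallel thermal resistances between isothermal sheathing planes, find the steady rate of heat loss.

Sheathing layers in series; stud and cavity paths in parallel between them.
R_inner = 0.02/(0.134×14.9) = 0.01002 K/W
R_stud  = 0.17/(0.119×0.18×14.9) = 0.5327 K/W
R_cav   = 0.17/(0.0236×0.82×14.9) = 0.5896 K/W
1/R_core = 1/R_stud + 1/R_cav → R_core = 0.2798 K/W
R_outer = 0.022/(0.156×14.9) = 0.009465 K/W
R_total = 0.2993 K/W
Q = ΔT/R_total = 24/0.2993

Q ≈ 80.2 W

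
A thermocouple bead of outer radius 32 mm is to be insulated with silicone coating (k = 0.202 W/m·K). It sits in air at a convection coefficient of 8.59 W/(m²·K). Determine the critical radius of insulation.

r_cr ≈ 47 mm

For a sphere r_cr = 2k/h = 2×0.202/8.59
r_cr = 47 mm; since the bare radius (32 mm) is below r_cr, adding a thin layer of insulation will *increase* heat loss.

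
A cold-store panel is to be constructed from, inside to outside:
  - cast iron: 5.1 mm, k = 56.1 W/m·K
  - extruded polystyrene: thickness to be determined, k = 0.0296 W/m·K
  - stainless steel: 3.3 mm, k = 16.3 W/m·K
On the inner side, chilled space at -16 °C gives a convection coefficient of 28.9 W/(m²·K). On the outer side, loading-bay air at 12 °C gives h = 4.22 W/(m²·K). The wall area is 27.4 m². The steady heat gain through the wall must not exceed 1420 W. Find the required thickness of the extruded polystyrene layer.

Model the wall as resistances in series:
R_inner film = 1/(h_i·A) = 1/(28.9×27.4) = 0.001263 K/W
R_cast iron = L/(kA) = 0.0051/(56.1×27.4) = 3.318×10^-6 K/W
R_stainless steel = L/(kA) = 0.0033/(16.3×27.4) = 7.389×10^-6 K/W
R_outer film = 1/(h_o·A) = 1/(4.22×27.4) = 0.008648 K/W
Sum of the known resistances R_other = 0.009922 K/W
Required total resistance R_tot = ΔT/Q_allow = 28/1420 = 0.01972 K/W
R_extruded polystyrene = R_tot − R_other = 0.009796 K/W
L = R·k·A = 0.009796×0.0296×27.4

L ≈ 7.95 mm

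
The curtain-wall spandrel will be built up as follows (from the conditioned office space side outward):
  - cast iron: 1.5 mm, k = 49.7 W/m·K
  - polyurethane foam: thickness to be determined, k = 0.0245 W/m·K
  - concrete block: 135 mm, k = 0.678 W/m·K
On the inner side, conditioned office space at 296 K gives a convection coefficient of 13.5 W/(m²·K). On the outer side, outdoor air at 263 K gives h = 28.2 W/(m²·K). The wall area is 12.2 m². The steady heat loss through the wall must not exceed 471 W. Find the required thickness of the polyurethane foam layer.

L ≈ 13.4 mm

Using the resistance-network approach (series):
R_inner film = 1/(h_i·A) = 1/(13.5×12.2) = 0.006072 K/W
R_cast iron = L/(kA) = 0.0015/(49.7×12.2) = 2.474×10^-6 K/W
R_concrete block = L/(kA) = 0.135/(0.678×12.2) = 0.01632 K/W
R_outer film = 1/(h_o·A) = 1/(28.2×12.2) = 0.002907 K/W
Sum of the known resistances R_other = 0.0253 K/W
Required total resistance R_tot = ΔT/Q_allow = 33/471 = 0.07006 K/W
R_polyurethane foam = R_tot − R_other = 0.04476 K/W
L = R·k·A = 0.04476×0.0245×12.2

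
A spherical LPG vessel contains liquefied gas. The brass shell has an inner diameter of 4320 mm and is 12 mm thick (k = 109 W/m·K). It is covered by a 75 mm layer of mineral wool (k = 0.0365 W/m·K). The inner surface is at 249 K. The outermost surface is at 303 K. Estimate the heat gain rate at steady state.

Q ≈ 1610 W

For a spherical shell R = (1/r₁ − 1/r₂)/(4πk); film R = 1/(h·4πr²). In series:
R_brass shell = (1/2.16 − 1/2.172)/(4π×109) = 1.867×10^-6 K/W
R_mineral wool = (1/2.172 − 1/2.247)/(4π×0.0365) = 0.0335 K/W
R_total = 0.03351 K/W
Q = ΔT/R_total = 54/0.03351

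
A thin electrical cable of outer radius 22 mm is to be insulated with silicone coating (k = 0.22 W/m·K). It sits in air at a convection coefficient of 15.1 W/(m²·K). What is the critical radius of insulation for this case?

For a cylinder r_cr = k/h = 0.22/15.1
r_cr = 14.6 mm; since the bare radius (22 mm) is above r_cr, any added insulation will reduce heat loss.

r_cr ≈ 14.6 mm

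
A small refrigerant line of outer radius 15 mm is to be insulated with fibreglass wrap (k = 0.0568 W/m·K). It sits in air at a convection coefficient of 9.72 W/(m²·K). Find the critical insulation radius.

r_cr ≈ 5.84 mm

For a cylinder r_cr = k/h = 0.0568/9.72
r_cr = 5.84 mm; since the bare radius (15 mm) is above r_cr, any added insulation will reduce heat loss.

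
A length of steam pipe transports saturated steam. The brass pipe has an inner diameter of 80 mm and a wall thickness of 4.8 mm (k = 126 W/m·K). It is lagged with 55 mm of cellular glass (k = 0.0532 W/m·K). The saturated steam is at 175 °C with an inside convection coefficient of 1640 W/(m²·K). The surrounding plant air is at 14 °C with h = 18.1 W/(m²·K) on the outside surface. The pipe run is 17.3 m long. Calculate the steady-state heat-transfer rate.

Q ≈ 1120 W

Treating each annulus and film as a series resistance:
R_inner film = 1/(h_i·2πr₁L) = 1/(1640×2π×0.04×17.3) = 1.402×10^-4 K/W
R_brass pipe wall = ln(44.8/40)/(2π×126×17.3) = 8.275×10^-6 K/W
R_cellular glass = ln(99.8/44.8)/(2π×0.0532×17.3) = 0.1385 K/W
R_outer film = 1/(h_o·2πr_oL) = 1/(18.1×2π×0.0998×17.3) = 0.005093 K/W
R_total = 0.1437 K/W
Q = ΔT/R_total = 161/0.1437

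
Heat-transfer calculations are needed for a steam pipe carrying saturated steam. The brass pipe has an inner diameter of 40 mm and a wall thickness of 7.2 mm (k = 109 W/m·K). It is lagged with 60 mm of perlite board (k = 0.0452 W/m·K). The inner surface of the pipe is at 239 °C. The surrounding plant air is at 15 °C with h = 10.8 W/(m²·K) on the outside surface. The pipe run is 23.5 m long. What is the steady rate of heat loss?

Q ≈ 1230 W

For a radial system each layer contributes R = ln(r_out/r_in)/(2πkL); films add R = 1/(hA).
R_brass pipe wall = ln(27.2/20)/(2π×109×23.5) = 1.911×10^-5 K/W
R_perlite board = ln(87.2/27.2)/(2π×0.0452×23.5) = 0.1746 K/W
R_outer film = 1/(h_o·2πr_oL) = 1/(10.8×2π×0.0872×23.5) = 0.007191 K/W
R_total = 0.1818 K/W
Q = ΔT/R_total = 224/0.1818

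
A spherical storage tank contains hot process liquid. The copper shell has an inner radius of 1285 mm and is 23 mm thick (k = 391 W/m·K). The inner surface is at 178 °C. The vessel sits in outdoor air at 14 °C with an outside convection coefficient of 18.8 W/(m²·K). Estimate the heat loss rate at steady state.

Q ≈ 66200 W

Radial (spherical) resistances in series:
R_copper shell = (1/1.285 − 1/1.308)/(4π×391) = 2.785×10^-6 K/W
R_outer film = 1/(h·4πr_o²) = 1/(18.8×4π×1.308²) = 0.002474 K/W
R_total = 0.002477 K/W
Q = ΔT/R_total = 164/0.002477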